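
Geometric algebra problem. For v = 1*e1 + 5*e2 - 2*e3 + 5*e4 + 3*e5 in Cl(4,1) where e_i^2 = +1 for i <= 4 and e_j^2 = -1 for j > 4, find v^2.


v^2 = sum of c_i^2 * e_i^2
Positive signature terms (e_i^2 = +1): 1^2 + 5^2 + (-2)^2 + 5^2 = 55
Negative signature terms (e_j^2 = -1): 3^2 = 9
v^2 = 55 - 9 = 46


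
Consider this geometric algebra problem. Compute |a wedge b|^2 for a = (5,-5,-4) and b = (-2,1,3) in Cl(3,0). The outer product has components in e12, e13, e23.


a wedge b = (a1*b2 - a2*b1)*e12 + (a1*b3 - a3*b1)*e13 + (a2*b3 - a3*b2)*e23
e12 coeff: 5*1 - (-5)*(-2) = 5 - 10 = -5
e13 coeff: 5*3 - (-4)*(-2) = 15 - 8 = 7
e23 coeff: (-5)*3 - (-4)*1 = -15 - (-4) = -11
|a wedge b|^2 = (-5)^2 + 7^2 + (-11)^2
= 25 + 49 + 121
= 195


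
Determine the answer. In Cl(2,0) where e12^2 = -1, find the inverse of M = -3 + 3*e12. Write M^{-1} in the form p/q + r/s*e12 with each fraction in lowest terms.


M = -3 + 3*e12, where e12^2 = -1.
Since M commutes with its reverse ~M = a - b*e12, M * ~M = a^2 - b^2*e12^2 = a^2 + b^2.
So M^{-1} = ~M / (a^2 + b^2) = (a - b*e12)/(a^2 + b^2).
a^2 + b^2 = 9 + 9 = 18
Scalar part = -3/18 = -1/6
Bivector coeff = -3/18 = -1/6
M^{-1} = -1/6 - 1/6*e12


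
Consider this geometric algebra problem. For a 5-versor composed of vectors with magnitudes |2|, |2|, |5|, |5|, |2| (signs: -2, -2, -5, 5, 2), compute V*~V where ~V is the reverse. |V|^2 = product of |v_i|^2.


Each vector v_i has |v_i|^2 = s_i^2
Squared scales: (-2)^2 = 4, (-2)^2 = 4, (-5)^2 = 25, 5^2 = 25, 2^2 = 4
|V|^2 = 4 * 4 * 25 * 25 * 4
= 40000


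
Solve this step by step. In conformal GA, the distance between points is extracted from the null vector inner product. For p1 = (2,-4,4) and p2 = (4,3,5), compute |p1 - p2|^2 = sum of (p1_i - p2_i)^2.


p1 - p2 = (-2, -7, -1)
|p1 - p2|^2 = (-2)^2 + (-7)^2 + (-1)^2
= 4 + 49 + 1
= 54


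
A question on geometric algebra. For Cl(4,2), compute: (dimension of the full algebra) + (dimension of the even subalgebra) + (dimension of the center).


n = 4 + 2 = 6
Total dim = 2^6 = 64
Even subalgebra dim = 2^5 = 32
n is even, so center dim = 1
Sum = 64 + 32 + 1 = 97


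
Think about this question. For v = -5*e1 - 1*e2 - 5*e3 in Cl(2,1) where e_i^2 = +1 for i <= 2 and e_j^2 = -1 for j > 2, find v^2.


v^2 = sum of c_i^2 * e_i^2
Positive signature terms (e_i^2 = +1): (-5)^2 + (-1)^2 = 26
Negative signature terms (e_j^2 = -1): (-5)^2 = 25
v^2 = 26 - 25 = 1


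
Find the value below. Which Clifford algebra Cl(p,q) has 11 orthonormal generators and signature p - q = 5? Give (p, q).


We need p + q = 11 and p - q = 5.
Adding: 2p = 11 + 5 = 16, so p = 8.
Then q = 11 - 8 = 3.
(p, q) = (8, 3)


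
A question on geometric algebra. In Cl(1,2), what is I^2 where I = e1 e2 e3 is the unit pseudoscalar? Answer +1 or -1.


The pseudoscalar I = e1...e_n (product of all n generators) of Cl(p,q) satisfies I^2 = (-1)^(q + n(n-1)/2).
p = 1, q = 2, n = p + q = 3
n(n-1)/2 = 3 * 2 / 2 = 3
Exponent = q + n(n-1)/2 = 2 + 3 = 5
I^2 = (-1)^5 = -1


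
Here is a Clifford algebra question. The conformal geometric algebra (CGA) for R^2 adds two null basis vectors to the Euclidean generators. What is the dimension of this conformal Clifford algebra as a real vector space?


The conformal model of R^2 uses Cl(3,1): the 2 Euclidean generators plus two extra orthogonal generators e+ (e+^2 = +1) and e- (e-^2 = -1), from which the null vectors e0, einf are built.
Number of generators m = 2 + 2 = 4.
dim Cl(p,q) = 2^m = 2^4 = 16


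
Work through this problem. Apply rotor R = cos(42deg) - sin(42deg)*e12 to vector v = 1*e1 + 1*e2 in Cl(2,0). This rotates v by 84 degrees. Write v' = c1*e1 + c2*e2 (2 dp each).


Rotor R = cos(42deg) - sin(42deg)*e12
Rotation angle theta = 2 * 42 = 84 degrees
v' = R*v*~R rotates v by theta.
cos(84deg) = 0.1045, sin(84deg) = 0.9945
v'_1 = 1*cos(84deg) - 1*sin(84deg)
= 1*0.1045 - 1*0.9945
= -0.89
v'_2 = 1*sin(84deg) + 1*cos(84deg)
= 1*0.9945 + 1*0.1045
= 1.10
v' = -0.89*e1 + 1.10*e2


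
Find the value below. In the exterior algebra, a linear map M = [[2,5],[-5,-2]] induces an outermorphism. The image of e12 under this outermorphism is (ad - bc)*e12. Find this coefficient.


The outermorphism of a linear map f sends e1^e2 to f(e1)^f(e2).
f(e1) = 2*e1 - 5*e2
f(e2) = 5*e1 - 2*e2
f(e1) ^ f(e2) = (2*e1 - 5*e2) ^ (5*e1 - 2*e2)
= 2*(-2)*e12 + (-5)*5*e21
= (-4 - (-25))*e12
= 21*e12
Coefficient = 21


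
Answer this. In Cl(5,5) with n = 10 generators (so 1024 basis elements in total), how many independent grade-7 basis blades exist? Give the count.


Number of grade-k basis blades in Cl(p,q) with n = p + q is C(n, k).
n = 5 + 5 = 10
C(10, 7) = 10! / (7! * 3!)
= 3628800 / (5040 * 6)
= 120


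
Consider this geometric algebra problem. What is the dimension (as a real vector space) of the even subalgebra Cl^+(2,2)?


Even subalgebra dimension = 2^(n-1)
n = 2 + 2 = 4
2^(4 - 1) = 2^3 = 8
Verification: sum of C(4,k) for even k = 1 + 6 + 1 = 8
Result = 8


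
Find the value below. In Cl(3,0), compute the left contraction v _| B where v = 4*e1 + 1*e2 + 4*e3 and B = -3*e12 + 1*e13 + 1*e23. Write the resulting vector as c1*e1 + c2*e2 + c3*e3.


Left contraction v _| B = <vB>_1 (grade-1 part of the geometric product vB).
Using e1_|e12 = e2, e2_|e12 = -e1, e1_|e13 = e3, e3_|e13 = -e1, e2_|e23 = e3, e3_|e23 = -e2:
e1 coeff: -v2*b12 - v3*b13 = -(1)*(-3) - (4)*(1) = -1
e2 coeff: v1*b12 - v3*b23 = (4)*(-3) - (4)*(1) = -16
e3 coeff: v1*b13 + v2*b23 = (4)*(1) + (1)*(1) = 5
v _| B = -1*e1 - 16*e2 + 5*e3


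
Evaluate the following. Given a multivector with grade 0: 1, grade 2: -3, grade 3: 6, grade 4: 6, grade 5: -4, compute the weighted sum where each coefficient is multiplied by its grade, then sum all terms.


Grade-weighted sum = sum of grade_k * coefficient_k
0*1 = 0
2*(-3) = -6
3*6 = 18
4*6 = 24
5*(-4) = -20
Total = 0 + (-6) + 18 + 24 + (-20) = 16


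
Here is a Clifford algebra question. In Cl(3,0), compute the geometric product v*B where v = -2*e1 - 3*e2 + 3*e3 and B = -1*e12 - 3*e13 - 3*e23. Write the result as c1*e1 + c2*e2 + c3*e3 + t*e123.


vB has grade-1 (vector) and grade-3 (trivector) parts: vB = (v _| B) + (v ^ B).
Vector part <vB>_1:
  e1: -v2*b12 - v3*b13 = -(-3)*(-1) - (3)*(-3) = 6
  e2: v1*b12 - v3*b23 = (-2)*(-1) - (3)*(-3) = 11
  e3: v1*b13 + v2*b23 = (-2)*(-3) + (-3)*(-3) = 15
Trivector part <vB>_3:
  e123: v1*b23 - v2*b13 + v3*b12 = (-2)*(-3) - (-3)*(-3) + (3)*(-1) = -6
vB = 6*e1 + 11*e2 + 15*e3 - 6*e123


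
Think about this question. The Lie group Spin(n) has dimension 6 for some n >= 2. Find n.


dim Spin(n) = dim so(n) = n(n-1)/2.
Solve n(n-1)/2 = 6, i.e. n^2 - n - 12 = 0.
Discriminant = 1 + 8*6 = 49
n = (1 + sqrt(49))/2 = (1 + 7)/2 = 4


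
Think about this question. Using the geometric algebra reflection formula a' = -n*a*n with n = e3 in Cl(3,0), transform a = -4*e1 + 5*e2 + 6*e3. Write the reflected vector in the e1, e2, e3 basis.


Reflection formula: a' = -n*a*n, with n = e3 (unit vector, n^2 = 1).
For reflection through hyperplane perp to e3:
The component along e3 flips sign, others stay.
a = (-4, 5, 6)
a' = (-4, 5, -6)
a' = -4*e1 + 5*e2 - 6*e3


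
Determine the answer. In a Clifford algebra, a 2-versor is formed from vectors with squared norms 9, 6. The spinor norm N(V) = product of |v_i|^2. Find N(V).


Spinor norm N(V) = |v1|^2 * |v2|^2 * ... * |v2|^2
= 9 * 6
Running product: 9, 54
N(V) = 54


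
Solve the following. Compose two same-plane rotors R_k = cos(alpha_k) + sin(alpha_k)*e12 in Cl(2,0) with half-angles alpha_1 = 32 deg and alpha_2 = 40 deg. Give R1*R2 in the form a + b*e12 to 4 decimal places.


Same-plane rotors commute and their half-angles add:
R1*R2 = cos(a1 + a2) + sin(a1 + a2)*e12.
a1 + a2 = 32 + 40 = 72 deg
cos(72 deg) = 0.3090
sin(72 deg) = 0.9511
R1*R2 = 0.3090 + 0.9511*e12


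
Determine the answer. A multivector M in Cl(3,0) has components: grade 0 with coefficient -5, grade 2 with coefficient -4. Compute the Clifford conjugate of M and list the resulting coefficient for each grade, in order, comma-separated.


Clifford conjugate sign for grade k: (-1)^(k(k+1)/2)
Grade 0: (-1)^(0*1/2) = (-1)^0 = 1, coeff -5 -> -5
Grade 2: (-1)^(2*3/2) = (-1)^3 = -1, coeff -4 -> 4
Conjugated coefficients: -5, 4


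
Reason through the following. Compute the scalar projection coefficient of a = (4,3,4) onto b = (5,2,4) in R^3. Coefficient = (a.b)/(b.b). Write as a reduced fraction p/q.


Projection coefficient = (a . b) / (b . b)
a . b = 4*5 + 3*2 + 4*4
= 20 + 6 + 16 = 42
b . b = 5^2 + 2^2 + 4^2
= 25 + 4 + 16 = 45
Coefficient = 42/45
In lowest terms: 14/15


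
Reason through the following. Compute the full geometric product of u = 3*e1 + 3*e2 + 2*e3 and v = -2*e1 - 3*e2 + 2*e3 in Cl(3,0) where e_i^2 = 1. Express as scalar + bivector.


In Cl(3,0): e_i^2 = 1, e_ie_j = -e_je_i for i != j.
Scalar part = u . v = 3*(-2) + 3*(-3) + 2*2
= -6 + (-9) + 4 = -11
e12 coeff = 3*(-3) - 3*(-2) = -9 - (-6) = -3
e13 coeff = 3*2 - 2*(-2) = 6 - (-4) = 10
e23 coeff = 3*2 - 2*(-3) = 6 - (-6) = 12
uv = -11 - 3*e12 + 10*e13 + 12*e23


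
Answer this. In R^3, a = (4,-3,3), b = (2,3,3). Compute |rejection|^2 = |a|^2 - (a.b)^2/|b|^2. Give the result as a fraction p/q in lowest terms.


|a|^2 = 4^2 + (-3)^2 + 3^2 = 34
|b|^2 = 2^2 + 3^2 + 3^2 = 22
a . b = 4*2 + (-3)*3 + 3*3 = 8
(a.b)^2 = 8^2 = 64
|rej|^2 = 34 - 64/22
= (748 - 64)/22
= 684/22
In lowest terms: 342/11


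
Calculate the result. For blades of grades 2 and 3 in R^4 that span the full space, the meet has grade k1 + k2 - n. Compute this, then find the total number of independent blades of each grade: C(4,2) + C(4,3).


Meet grade = grade(A) + grade(B) - n
= 2 + 3 - 4 = 1
C(4,2) = 6
C(4,3) = 4
dim_A + dim_B = 6 + 4 = 10


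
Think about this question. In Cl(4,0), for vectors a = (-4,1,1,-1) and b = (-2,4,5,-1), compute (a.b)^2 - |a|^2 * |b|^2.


a . b = (-4)*(-2) + 1*4 + 1*5 + (-1)*(-1)
= 8 + 4 + 5 + 1 = 18
|a|^2 = (-4)^2 + 1^2 + 1^2 + (-1)^2 = 19
|b|^2 = (-2)^2 + 4^2 + 5^2 + (-1)^2 = 46
(a.b)^2 = 18^2 = 324
|a|^2 * |b|^2 = 19 * 46 = 874
Result = 324 - 874 = -550


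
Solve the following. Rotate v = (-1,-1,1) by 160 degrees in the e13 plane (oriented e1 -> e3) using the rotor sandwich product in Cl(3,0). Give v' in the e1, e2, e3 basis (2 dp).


Rotor R = cos(80deg) - sin(80deg)*e13
Rotation angle theta = 2 * 80 = 160 degrees in the e13 plane (e1 -> e3).
The component perpendicular to the plane (e2) is invariant: v'_2 = v2 = -1.00
cos(160deg) = -0.9397, sin(160deg) = 0.3420
v'_1 = v1*cos(theta) - v3*sin(theta) = -1*(-0.9397) - 1*0.3420 = 0.60
v'_3 = v1*sin(theta) + v3*cos(theta) = -1*0.3420 + 1*(-0.9397) = -1.28
v' = 0.60*e1 - 1.00*e2 - 1.28*e3


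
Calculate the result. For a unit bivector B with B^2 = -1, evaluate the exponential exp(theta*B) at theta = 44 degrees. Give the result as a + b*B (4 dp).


For a unit bivector B with B^2 = -1, the exponential series gives
e^(theta*B) = cos(theta) + sin(theta)*B (the GA analogue of Euler's formula).
theta = 44 degrees = 0.767945 rad
cos(44 deg) = 0.7193
sin(44 deg) = 0.6947
exp(theta*B) = 0.7193 + 0.6947*B


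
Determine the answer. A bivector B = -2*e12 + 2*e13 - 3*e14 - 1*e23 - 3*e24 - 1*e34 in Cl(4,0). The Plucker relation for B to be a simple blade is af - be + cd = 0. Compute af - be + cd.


Plucker relation: af - be + cd
a*f = (-2)*(-1) = 2
b*e = 2*(-3) = -6
c*d = (-3)*(-1) = 3
af - be + cd = 2 - (-6) + 3
= 11


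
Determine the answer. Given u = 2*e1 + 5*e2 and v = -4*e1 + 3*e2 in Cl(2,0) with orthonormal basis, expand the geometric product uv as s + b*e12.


Expand: (2*e1 + 5*e2)(-4*e1 + 3*e2)
= 2*(-4)*e1e1 + 2*3*e1e2 + 5*(-4)*e2e1 + 5*3*e2e2
Using e1^2 = e2^2 = 1, e2e1 = -e1e2:
Scalar part s = 2*(-4) + 5*3 = -8 + 15 = 7
Bivector part b = 2*3 - 5*(-4) = 6 - (-20) = 26
uv = 7 + 26*e12


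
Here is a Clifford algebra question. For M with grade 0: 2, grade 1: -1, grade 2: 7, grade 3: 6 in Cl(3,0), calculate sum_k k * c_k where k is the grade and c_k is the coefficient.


Grade-weighted sum = sum of grade_k * coefficient_k
0*2 = 0
1*(-1) = -1
2*7 = 14
3*6 = 18
Total = 0 + (-1) + 14 + 18 = 31


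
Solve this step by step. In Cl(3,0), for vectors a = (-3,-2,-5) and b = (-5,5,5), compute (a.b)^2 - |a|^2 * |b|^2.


a . b = (-3)*(-5) + (-2)*5 + (-5)*5
= 15 + (-10) + (-25) = -20
|a|^2 = (-3)^2 + (-2)^2 + (-5)^2 = 38
|b|^2 = (-5)^2 + 5^2 + 5^2 = 75
(a.b)^2 = (-20)^2 = 400
|a|^2 * |b|^2 = 38 * 75 = 2850
Result = 400 - 2850 = -2450


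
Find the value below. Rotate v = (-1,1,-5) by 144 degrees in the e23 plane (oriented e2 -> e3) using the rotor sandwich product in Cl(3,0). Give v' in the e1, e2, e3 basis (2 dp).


Rotor R = cos(72deg) - sin(72deg)*e23
Rotation angle theta = 2 * 72 = 144 degrees in the e23 plane (e2 -> e3).
The component perpendicular to the plane (e1) is invariant: v'_1 = v1 = -1.00
cos(144deg) = -0.8090, sin(144deg) = 0.5878
v'_2 = v2*cos(theta) - v3*sin(theta) = 1*(-0.8090) - (-5)*0.5878 = 2.13
v'_3 = v2*sin(theta) + v3*cos(theta) = 1*0.5878 + (-5)*(-0.8090) = 4.63
v' = -1.00*e1 + 2.13*e2 + 4.63*e3


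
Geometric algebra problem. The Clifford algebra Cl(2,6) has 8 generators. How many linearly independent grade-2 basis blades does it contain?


Number of grade-k basis blades in Cl(p,q) with n = p + q is C(n, k).
n = 2 + 6 = 8
C(8, 2) = 8! / (2! * 6!)
= 40320 / (2 * 720)
= 28


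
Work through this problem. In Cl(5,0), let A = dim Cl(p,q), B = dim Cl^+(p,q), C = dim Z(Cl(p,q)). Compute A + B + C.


n = 5 + 0 = 5
Total dim = 2^5 = 32
Even subalgebra dim = 2^4 = 16
n is odd, so center dim = 2
Sum = 32 + 16 + 2 = 50


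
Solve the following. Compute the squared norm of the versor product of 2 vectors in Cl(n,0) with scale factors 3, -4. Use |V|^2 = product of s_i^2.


Each vector v_i has |v_i|^2 = s_i^2
Squared scales: 3^2 = 9, (-4)^2 = 16
|V|^2 = 9 * 16
= 144


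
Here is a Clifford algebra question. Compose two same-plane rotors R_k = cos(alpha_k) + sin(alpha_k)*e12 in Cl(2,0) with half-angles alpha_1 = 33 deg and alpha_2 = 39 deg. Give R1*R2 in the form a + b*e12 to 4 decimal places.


Same-plane rotors commute and their half-angles add:
R1*R2 = cos(a1 + a2) + sin(a1 + a2)*e12.
a1 + a2 = 33 + 39 = 72 deg
cos(72 deg) = 0.3090
sin(72 deg) = 0.9511
R1*R2 = 0.3090 + 0.9511*e12


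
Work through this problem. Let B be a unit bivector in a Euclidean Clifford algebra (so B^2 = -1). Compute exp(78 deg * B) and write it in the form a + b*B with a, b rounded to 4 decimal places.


For a unit bivector B with B^2 = -1, the exponential series gives
e^(theta*B) = cos(theta) + sin(theta)*B (the GA analogue of Euler's formula).
theta = 78 degrees = 1.361357 rad
cos(78 deg) = 0.2079
sin(78 deg) = 0.9781
exp(theta*B) = 0.2079 + 0.9781*B


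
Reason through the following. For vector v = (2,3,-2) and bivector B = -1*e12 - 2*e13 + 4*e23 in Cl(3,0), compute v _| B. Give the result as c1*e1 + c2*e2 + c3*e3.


Left contraction v _| B = <vB>_1 (grade-1 part of the geometric product vB).
Using e1_|e12 = e2, e2_|e12 = -e1, e1_|e13 = e3, e3_|e13 = -e1, e2_|e23 = e3, e3_|e23 = -e2:
e1 coeff: -v2*b12 - v3*b13 = -(3)*(-1) - (-2)*(-2) = -1
e2 coeff: v1*b12 - v3*b23 = (2)*(-1) - (-2)*(4) = 6
e3 coeff: v1*b13 + v2*b23 = (2)*(-2) + (3)*(4) = 8
v _| B = -1*e1 + 6*e2 + 8*e3


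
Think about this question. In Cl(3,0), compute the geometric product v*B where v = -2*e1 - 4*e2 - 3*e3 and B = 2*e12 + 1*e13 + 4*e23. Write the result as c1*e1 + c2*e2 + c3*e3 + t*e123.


vB has grade-1 (vector) and grade-3 (trivector) parts: vB = (v _| B) + (v ^ B).
Vector part <vB>_1:
  e1: -v2*b12 - v3*b13 = -(-4)*(2) - (-3)*(1) = 11
  e2: v1*b12 - v3*b23 = (-2)*(2) - (-3)*(4) = 8
  e3: v1*b13 + v2*b23 = (-2)*(1) + (-4)*(4) = -18
Trivector part <vB>_3:
  e123: v1*b23 - v2*b13 + v3*b12 = (-2)*(4) - (-4)*(1) + (-3)*(2) = -10
vB = 11*e1 + 8*e2 - 18*e3 - 10*e123


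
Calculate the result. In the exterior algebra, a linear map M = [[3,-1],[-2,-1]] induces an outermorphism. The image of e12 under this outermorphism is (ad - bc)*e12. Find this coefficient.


The outermorphism of a linear map f sends e1^e2 to f(e1)^f(e2).
f(e1) = 3*e1 - 2*e2
f(e2) = -1*e1 - 1*e2
f(e1) ^ f(e2) = (3*e1 - 2*e2) ^ (-1*e1 - 1*e2)
= 3*(-1)*e12 + (-2)*(-1)*e21
= (-3 - 2)*e12
= -5*e12
Coefficient = -5


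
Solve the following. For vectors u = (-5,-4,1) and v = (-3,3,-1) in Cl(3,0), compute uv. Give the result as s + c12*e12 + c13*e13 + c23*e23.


In Cl(3,0): e_i^2 = 1, e_ie_j = -e_je_i for i != j.
Scalar part = u . v = (-5)*(-3) + (-4)*3 + 1*(-1)
= 15 + (-12) + (-1) = 2
e12 coeff = (-5)*3 - (-4)*(-3) = -15 - 12 = -27
e13 coeff = (-5)*(-1) - 1*(-3) = 5 - (-3) = 8
e23 coeff = (-4)*(-1) - 1*3 = 4 - 3 = 1
uv = 2 - 27*e12 + 8*e13 + 1*e23


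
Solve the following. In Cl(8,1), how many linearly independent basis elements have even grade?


Even subalgebra dimension = 2^(n-1)
n = 8 + 1 = 9
2^(9 - 1) = 2^8 = 256
Verification: sum of C(9,k) for even k = 1 + 36 + 126 + 84 + 9 = 256
Result = 256


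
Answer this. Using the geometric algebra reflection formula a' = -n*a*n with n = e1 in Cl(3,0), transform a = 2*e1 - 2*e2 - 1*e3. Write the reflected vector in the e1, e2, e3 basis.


Reflection formula: a' = -n*a*n, with n = e1 (unit vector, n^2 = 1).
For reflection through hyperplane perp to e1:
The component along e1 flips sign, others stay.
a = (2, -2, -1)
a' = (-2, -2, -1)
a' = -2*e1 - 2*e2 - 1*e3


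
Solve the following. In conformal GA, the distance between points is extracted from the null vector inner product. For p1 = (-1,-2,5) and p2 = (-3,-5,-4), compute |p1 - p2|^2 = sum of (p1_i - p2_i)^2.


p1 - p2 = (2, 3, 9)
|p1 - p2|^2 = 2^2 + 3^2 + 9^2
= 4 + 9 + 81
= 94


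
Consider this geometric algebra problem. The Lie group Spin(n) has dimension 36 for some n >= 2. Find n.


dim Spin(n) = dim so(n) = n(n-1)/2.
Solve n(n-1)/2 = 36, i.e. n^2 - n - 72 = 0.
Discriminant = 1 + 8*36 = 289
n = (1 + sqrt(289))/2 = (1 + 17)/2 = 9


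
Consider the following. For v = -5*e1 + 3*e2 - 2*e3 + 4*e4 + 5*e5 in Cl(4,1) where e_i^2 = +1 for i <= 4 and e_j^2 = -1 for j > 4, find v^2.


v^2 = sum of c_i^2 * e_i^2
Positive signature terms (e_i^2 = +1): (-5)^2 + 3^2 + (-2)^2 + 4^2 = 54
Negative signature terms (e_j^2 = -1): 5^2 = 25
v^2 = 54 - 25 = 29


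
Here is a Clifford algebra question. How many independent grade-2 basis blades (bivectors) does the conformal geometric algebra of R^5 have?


The conformal model of R^5 uses Cl(6,1) with m = 5 + 2 = 7 generators.
Number of grade-2 blades = C(m, 2) = C(7, 2)
= 7*6/2 = 21


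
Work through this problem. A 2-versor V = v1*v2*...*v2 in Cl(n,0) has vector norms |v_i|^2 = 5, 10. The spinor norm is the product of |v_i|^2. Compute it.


Spinor norm N(V) = |v1|^2 * |v2|^2 * ... * |v2|^2
= 5 * 10
Running product: 5, 50
N(V) = 50


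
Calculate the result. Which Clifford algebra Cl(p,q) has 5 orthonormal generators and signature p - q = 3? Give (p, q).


We need p + q = 5 and p - q = 3.
Adding: 2p = 5 + 3 = 8, so p = 4.
Then q = 5 - 4 = 1.
(p, q) = (4, 1)


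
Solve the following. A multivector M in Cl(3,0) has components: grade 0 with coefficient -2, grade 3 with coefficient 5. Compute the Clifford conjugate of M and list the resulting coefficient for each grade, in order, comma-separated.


Clifford conjugate sign for grade k: (-1)^(k(k+1)/2)
Grade 0: (-1)^(0*1/2) = (-1)^0 = 1, coeff -2 -> -2
Grade 3: (-1)^(3*4/2) = (-1)^6 = 1, coeff 5 -> 5
Conjugated coefficients: -2, 5


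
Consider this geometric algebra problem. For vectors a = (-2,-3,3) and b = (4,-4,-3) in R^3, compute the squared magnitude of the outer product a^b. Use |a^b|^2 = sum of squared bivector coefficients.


a wedge b = (a1*b2 - a2*b1)*e12 + (a1*b3 - a3*b1)*e13 + (a2*b3 - a3*b2)*e23
e12 coeff: (-2)*(-4) - (-3)*4 = 8 - (-12) = 20
e13 coeff: (-2)*(-3) - 3*4 = 6 - 12 = -6
e23 coeff: (-3)*(-3) - 3*(-4) = 9 - (-12) = 21
|a wedge b|^2 = 20^2 + (-6)^2 + 21^2
= 400 + 36 + 441
= 877


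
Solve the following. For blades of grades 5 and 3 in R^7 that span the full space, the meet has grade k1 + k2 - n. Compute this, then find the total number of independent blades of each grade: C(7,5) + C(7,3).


Meet grade = grade(A) + grade(B) - n
= 5 + 3 - 7 = 1
C(7,5) = 21
C(7,3) = 35
dim_A + dim_B = 21 + 35 = 56


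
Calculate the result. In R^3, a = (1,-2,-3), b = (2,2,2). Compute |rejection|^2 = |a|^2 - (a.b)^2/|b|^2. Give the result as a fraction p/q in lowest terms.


|a|^2 = 1^2 + (-2)^2 + (-3)^2 = 14
|b|^2 = 2^2 + 2^2 + 2^2 = 12
a . b = 1*2 + (-2)*2 + (-3)*2 = -8
(a.b)^2 = (-8)^2 = 64
|rej|^2 = 14 - 64/12
= (168 - 64)/12
= 104/12
In lowest terms: 26/3


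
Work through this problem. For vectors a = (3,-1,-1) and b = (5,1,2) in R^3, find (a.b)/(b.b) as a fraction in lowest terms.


Projection coefficient = (a . b) / (b . b)
a . b = 3*5 + (-1)*1 + (-1)*2
= 15 + (-1) + (-2) = 12
b . b = 5^2 + 1^2 + 2^2
= 25 + 1 + 4 = 30
Coefficient = 12/30
In lowest terms: 2/5


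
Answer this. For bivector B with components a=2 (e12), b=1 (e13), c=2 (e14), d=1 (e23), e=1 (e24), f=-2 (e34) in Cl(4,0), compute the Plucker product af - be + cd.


Plucker relation: af - be + cd
a*f = 2*(-2) = -4
b*e = 1*1 = 1
c*d = 2*1 = 2
af - be + cd = -4 - 1 + 2
= -3


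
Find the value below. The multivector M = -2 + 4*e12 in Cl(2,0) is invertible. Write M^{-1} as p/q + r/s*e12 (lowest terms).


M = -2 + 4*e12, where e12^2 = -1.
Since M commutes with its reverse ~M = a - b*e12, M * ~M = a^2 - b^2*e12^2 = a^2 + b^2.
So M^{-1} = ~M / (a^2 + b^2) = (a - b*e12)/(a^2 + b^2).
a^2 + b^2 = 4 + 16 = 20
Scalar part = -2/20 = -1/10
Bivector coeff = -4/20 = -1/5
M^{-1} = -1/10 - 1/5*e12


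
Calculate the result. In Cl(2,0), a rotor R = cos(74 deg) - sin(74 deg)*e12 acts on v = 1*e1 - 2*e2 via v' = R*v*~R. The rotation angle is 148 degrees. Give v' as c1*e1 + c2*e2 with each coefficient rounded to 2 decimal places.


Rotor R = cos(74deg) - sin(74deg)*e12
Rotation angle theta = 2 * 74 = 148 degrees
v' = R*v*~R rotates v by theta.
cos(148deg) = -0.8480, sin(148deg) = 0.5299
v'_1 = 1*cos(148deg) - (-2)*sin(148deg)
= 1*(-0.8480) - (-2)*0.5299
= 0.21
v'_2 = 1*sin(148deg) + (-2)*cos(148deg)
= 1*0.5299 + (-2)*(-0.8480)
= 2.23
v' = 0.21*e1 + 2.23*e2


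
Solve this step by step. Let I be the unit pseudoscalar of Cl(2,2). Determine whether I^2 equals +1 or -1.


The pseudoscalar I = e1...e_n (product of all n generators) of Cl(p,q) satisfies I^2 = (-1)^(q + n(n-1)/2).
p = 2, q = 2, n = p + q = 4
n(n-1)/2 = 4 * 3 / 2 = 6
Exponent = q + n(n-1)/2 = 2 + 6 = 8
I^2 = (-1)^8 = +1


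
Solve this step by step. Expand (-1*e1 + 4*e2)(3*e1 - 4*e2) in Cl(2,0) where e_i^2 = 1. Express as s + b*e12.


Expand: (-1*e1 + 4*e2)(3*e1 - 4*e2)
= (-1)*3*e1e1 + (-1)*(-4)*e1e2 + 4*3*e2e1 + 4*(-4)*e2e2
Using e1^2 = e2^2 = 1, e2e1 = -e1e2:
Scalar part s = (-1)*3 + 4*(-4) = -3 + (-16) = -19
Bivector part b = (-1)*(-4) - 4*3 = 4 - 12 = -8
uv = -19 - 8*e12


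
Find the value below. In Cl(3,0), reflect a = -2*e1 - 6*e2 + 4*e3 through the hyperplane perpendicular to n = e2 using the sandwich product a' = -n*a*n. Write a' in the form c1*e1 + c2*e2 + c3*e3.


Reflection formula: a' = -n*a*n, with n = e2 (unit vector, n^2 = 1).
For reflection through hyperplane perp to e2:
The component along e2 flips sign, others stay.
a = (-2, -6, 4)
a' = (-2, 6, 4)
a' = -2*e1 + 6*e2 + 4*e3


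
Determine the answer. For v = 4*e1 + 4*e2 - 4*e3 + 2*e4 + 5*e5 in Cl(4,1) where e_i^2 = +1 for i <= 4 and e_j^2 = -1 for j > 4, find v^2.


v^2 = sum of c_i^2 * e_i^2
Positive signature terms (e_i^2 = +1): 4^2 + 4^2 + (-4)^2 + 2^2 = 52
Negative signature terms (e_j^2 = -1): 5^2 = 25
v^2 = 52 - 25 = 27


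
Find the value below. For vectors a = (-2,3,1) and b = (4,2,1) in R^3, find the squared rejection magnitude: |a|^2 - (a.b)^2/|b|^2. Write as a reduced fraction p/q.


|a|^2 = (-2)^2 + 3^2 + 1^2 = 14
|b|^2 = 4^2 + 2^2 + 1^2 = 21
a . b = (-2)*4 + 3*2 + 1*1 = -1
(a.b)^2 = (-1)^2 = 1
|rej|^2 = 14 - 1/21
= (294 - 1)/21
= 293/21
In lowest terms: 293/21


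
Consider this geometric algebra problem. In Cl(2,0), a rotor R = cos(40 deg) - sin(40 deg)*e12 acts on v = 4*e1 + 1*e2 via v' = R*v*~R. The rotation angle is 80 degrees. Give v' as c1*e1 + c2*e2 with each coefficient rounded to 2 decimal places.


Rotor R = cos(40deg) - sin(40deg)*e12
Rotation angle theta = 2 * 40 = 80 degrees
v' = R*v*~R rotates v by theta.
cos(80deg) = 0.1736, sin(80deg) = 0.9848
v'_1 = 4*cos(80deg) - 1*sin(80deg)
= 4*0.1736 - 1*0.9848
= -0.29
v'_2 = 4*sin(80deg) + 1*cos(80deg)
= 4*0.9848 + 1*0.1736
= 4.11
v' = -0.29*e1 + 4.11*e2


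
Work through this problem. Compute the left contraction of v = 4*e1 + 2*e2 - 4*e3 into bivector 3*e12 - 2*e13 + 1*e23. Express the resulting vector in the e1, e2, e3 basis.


Left contraction v _| B = <vB>_1 (grade-1 part of the geometric product vB).
Using e1_|e12 = e2, e2_|e12 = -e1, e1_|e13 = e3, e3_|e13 = -e1, e2_|e23 = e3, e3_|e23 = -e2:
e1 coeff: -v2*b12 - v3*b13 = -(2)*(3) - (-4)*(-2) = -14
e2 coeff: v1*b12 - v3*b23 = (4)*(3) - (-4)*(1) = 16
e3 coeff: v1*b13 + v2*b23 = (4)*(-2) + (2)*(1) = -6
v _| B = -14*e1 + 16*e2 - 6*e3


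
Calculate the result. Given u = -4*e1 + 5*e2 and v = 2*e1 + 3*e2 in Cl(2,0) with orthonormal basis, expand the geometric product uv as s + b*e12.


Expand: (-4*e1 + 5*e2)(2*e1 + 3*e2)
= (-4)*2*e1e1 + (-4)*3*e1e2 + 5*2*e2e1 + 5*3*e2e2
Using e1^2 = e2^2 = 1, e2e1 = -e1e2:
Scalar part s = (-4)*2 + 5*3 = -8 + 15 = 7
Bivector part b = (-4)*3 - 5*2 = -12 - 10 = -22
uv = 7 - 22*e12


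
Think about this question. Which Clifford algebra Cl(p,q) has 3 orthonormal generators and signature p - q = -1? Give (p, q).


We need p + q = 3 and p - q = -1.
Adding: 2p = 3 + (-1) = 2, so p = 1.
Then q = 3 - 1 = 2.
(p, q) = (1, 2)


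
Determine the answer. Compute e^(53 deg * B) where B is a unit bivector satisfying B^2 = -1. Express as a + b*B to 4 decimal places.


For a unit bivector B with B^2 = -1, the exponential series gives
e^(theta*B) = cos(theta) + sin(theta)*B (the GA analogue of Euler's formula).
theta = 53 degrees = 0.925025 rad
cos(53 deg) = 0.6018
sin(53 deg) = 0.7986
exp(theta*B) = 0.6018 + 0.7986*B


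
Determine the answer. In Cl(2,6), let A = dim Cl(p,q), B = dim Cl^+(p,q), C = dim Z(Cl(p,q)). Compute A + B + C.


n = 2 + 6 = 8
Total dim = 2^8 = 256
Even subalgebra dim = 2^7 = 128
n is even, so center dim = 1
Sum = 256 + 128 + 1 = 385


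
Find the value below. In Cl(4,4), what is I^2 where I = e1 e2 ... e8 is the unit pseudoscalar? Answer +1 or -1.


The pseudoscalar I = e1...e_n (product of all n generators) of Cl(p,q) satisfies I^2 = (-1)^(q + n(n-1)/2).
p = 4, q = 4, n = p + q = 8
n(n-1)/2 = 8 * 7 / 2 = 28
Exponent = q + n(n-1)/2 = 4 + 28 = 32
I^2 = (-1)^32 = +1


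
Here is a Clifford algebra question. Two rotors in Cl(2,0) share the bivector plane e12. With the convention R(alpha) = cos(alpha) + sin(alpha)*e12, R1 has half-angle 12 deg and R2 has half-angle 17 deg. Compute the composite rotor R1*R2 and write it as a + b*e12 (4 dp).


Same-plane rotors commute and their half-angles add:
R1*R2 = cos(a1 + a2) + sin(a1 + a2)*e12.
a1 + a2 = 12 + 17 = 29 deg
cos(29 deg) = 0.8746
sin(29 deg) = 0.4848
R1*R2 = 0.8746 + 0.4848*e12


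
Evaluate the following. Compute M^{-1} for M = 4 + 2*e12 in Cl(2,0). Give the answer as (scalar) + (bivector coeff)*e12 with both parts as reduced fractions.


M = 4 + 2*e12, where e12^2 = -1.
Since M commutes with its reverse ~M = a - b*e12, M * ~M = a^2 - b^2*e12^2 = a^2 + b^2.
So M^{-1} = ~M / (a^2 + b^2) = (a - b*e12)/(a^2 + b^2).
a^2 + b^2 = 16 + 4 = 20
Scalar part = 4/20 = 1/5
Bivector coeff = -2/20 = -1/10
M^{-1} = 1/5 - 1/10*e12


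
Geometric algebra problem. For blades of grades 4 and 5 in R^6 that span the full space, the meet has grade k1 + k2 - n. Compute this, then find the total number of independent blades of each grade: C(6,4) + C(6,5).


Meet grade = grade(A) + grade(B) - n
= 4 + 5 - 6 = 3
C(6,4) = 15
C(6,5) = 6
dim_A + dim_B = 15 + 6 = 21


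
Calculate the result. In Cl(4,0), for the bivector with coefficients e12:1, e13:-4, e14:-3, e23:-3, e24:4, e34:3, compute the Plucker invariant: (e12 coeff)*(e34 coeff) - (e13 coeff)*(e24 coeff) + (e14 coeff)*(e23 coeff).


Plucker relation: af - be + cd
a*f = 1*3 = 3
b*e = (-4)*4 = -16
c*d = (-3)*(-3) = 9
af - be + cd = 3 - (-16) + 9
= 28


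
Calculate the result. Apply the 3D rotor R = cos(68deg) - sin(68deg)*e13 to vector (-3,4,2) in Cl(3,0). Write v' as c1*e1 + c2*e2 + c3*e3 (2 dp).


Rotor R = cos(68deg) - sin(68deg)*e13
Rotation angle theta = 2 * 68 = 136 degrees in the e13 plane (e1 -> e3).
The component perpendicular to the plane (e2) is invariant: v'_2 = v2 = 4.00
cos(136deg) = -0.7193, sin(136deg) = 0.6947
v'_1 = v1*cos(theta) - v3*sin(theta) = -3*(-0.7193) - 2*0.6947 = 0.77
v'_3 = v1*sin(theta) + v3*cos(theta) = -3*0.6947 + 2*(-0.7193) = -3.52
v' = 0.77*e1 + 4.00*e2 - 3.52*e3


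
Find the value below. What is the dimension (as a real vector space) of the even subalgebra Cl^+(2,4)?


Even subalgebra dimension = 2^(n-1)
n = 2 + 4 = 6
2^(6 - 1) = 2^5 = 32
Verification: sum of C(6,k) for even k = 1 + 15 + 15 + 1 = 32
Result = 32


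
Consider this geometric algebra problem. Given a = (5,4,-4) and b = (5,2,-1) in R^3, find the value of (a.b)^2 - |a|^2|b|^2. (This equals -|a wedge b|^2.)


a . b = 5*5 + 4*2 + (-4)*(-1)
= 25 + 8 + 4 = 37
|a|^2 = 5^2 + 4^2 + (-4)^2 = 57
|b|^2 = 5^2 + 2^2 + (-1)^2 = 30
(a.b)^2 = 37^2 = 1369
|a|^2 * |b|^2 = 57 * 30 = 1710
Result = 1369 - 1710 = -341


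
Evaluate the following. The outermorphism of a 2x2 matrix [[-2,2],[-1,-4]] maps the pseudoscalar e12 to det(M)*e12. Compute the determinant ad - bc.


The outermorphism of a linear map f sends e1^e2 to f(e1)^f(e2).
f(e1) = -2*e1 - 1*e2
f(e2) = 2*e1 - 4*e2
f(e1) ^ f(e2) = (-2*e1 - 1*e2) ^ (2*e1 - 4*e2)
= (-2)*(-4)*e12 + (-1)*2*e21
= (8 - (-2))*e12
= 10*e12
Coefficient = 10


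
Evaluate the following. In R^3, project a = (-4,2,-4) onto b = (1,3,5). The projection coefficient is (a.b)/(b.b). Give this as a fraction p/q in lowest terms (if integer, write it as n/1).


Projection coefficient = (a . b) / (b . b)
a . b = (-4)*1 + 2*3 + (-4)*5
= -4 + 6 + (-20) = -18
b . b = 1^2 + 3^2 + 5^2
= 1 + 9 + 25 = 35
Coefficient = -18/35
In lowest terms: -18/35


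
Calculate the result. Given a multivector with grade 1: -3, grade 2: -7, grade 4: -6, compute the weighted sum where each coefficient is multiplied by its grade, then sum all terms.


Grade-weighted sum = sum of grade_k * coefficient_k
1*(-3) = -3
2*(-7) = -14
4*(-6) = -24
Total = -3 + (-14) + (-24) = -41


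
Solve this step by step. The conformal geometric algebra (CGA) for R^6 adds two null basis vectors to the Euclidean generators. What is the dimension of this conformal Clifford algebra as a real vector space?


The conformal model of R^6 uses Cl(7,1): the 6 Euclidean generators plus two extra orthogonal generators e+ (e+^2 = +1) and e- (e-^2 = -1), from which the null vectors e0, einf are built.
Number of generators m = 6 + 2 = 8.
dim Cl(p,q) = 2^m = 2^8 = 256


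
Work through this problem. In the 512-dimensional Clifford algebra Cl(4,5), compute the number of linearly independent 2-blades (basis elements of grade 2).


Number of grade-k basis blades in Cl(p,q) with n = p + q is C(n, k).
n = 4 + 5 = 9
C(9, 2) = 9! / (2! * 7!)
= 362880 / (2 * 5040)
= 36


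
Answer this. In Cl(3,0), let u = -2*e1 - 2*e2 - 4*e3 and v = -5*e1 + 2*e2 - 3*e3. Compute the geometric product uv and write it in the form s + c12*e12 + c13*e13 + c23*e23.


In Cl(3,0): e_i^2 = 1, e_ie_j = -e_je_i for i != j.
Scalar part = u . v = (-2)*(-5) + (-2)*2 + (-4)*(-3)
= 10 + (-4) + 12 = 18
e12 coeff = (-2)*2 - (-2)*(-5) = -4 - 10 = -14
e13 coeff = (-2)*(-3) - (-4)*(-5) = 6 - 20 = -14
e23 coeff = (-2)*(-3) - (-4)*2 = 6 - (-8) = 14
uv = 18 - 14*e12 - 14*e13 + 14*e23


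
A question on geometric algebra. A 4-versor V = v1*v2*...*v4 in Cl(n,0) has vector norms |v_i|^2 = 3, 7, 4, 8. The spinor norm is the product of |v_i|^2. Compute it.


Spinor norm N(V) = |v1|^2 * |v2|^2 * ... * |v4|^2
= 3 * 7 * 4 * 8
Running product: 3, 21, 84, 672
N(V) = 672


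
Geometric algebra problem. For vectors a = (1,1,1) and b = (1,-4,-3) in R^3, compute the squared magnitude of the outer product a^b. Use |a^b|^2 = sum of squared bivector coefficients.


a wedge b = (a1*b2 - a2*b1)*e12 + (a1*b3 - a3*b1)*e13 + (a2*b3 - a3*b2)*e23
e12 coeff: 1*(-4) - 1*1 = -4 - 1 = -5
e13 coeff: 1*(-3) - 1*1 = -3 - 1 = -4
e23 coeff: 1*(-3) - 1*(-4) = -3 - (-4) = 1
|a wedge b|^2 = (-5)^2 + (-4)^2 + 1^2
= 25 + 16 + 1
= 42


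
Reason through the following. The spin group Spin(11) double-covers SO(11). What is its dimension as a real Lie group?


Spin(n) double-covers SO(n); both have Lie algebra so(n) of dimension n(n-1)/2.
n = 11
n(n-1) = 11 * 10 = 110
dim Spin(11) = 110/2 = 55


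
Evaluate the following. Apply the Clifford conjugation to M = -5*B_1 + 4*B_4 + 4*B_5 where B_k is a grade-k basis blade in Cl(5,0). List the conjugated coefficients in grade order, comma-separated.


Clifford conjugate sign for grade k: (-1)^(k(k+1)/2)
Grade 1: (-1)^(1*2/2) = (-1)^1 = -1, coeff -5 -> 5
Grade 4: (-1)^(4*5/2) = (-1)^10 = 1, coeff 4 -> 4
Grade 5: (-1)^(5*6/2) = (-1)^15 = -1, coeff 4 -> -4
Conjugated coefficients: 5, 4, -4


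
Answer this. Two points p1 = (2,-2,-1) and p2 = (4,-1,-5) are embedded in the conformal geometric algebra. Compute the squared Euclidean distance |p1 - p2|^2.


p1 - p2 = (-2, -1, 4)
|p1 - p2|^2 = (-2)^2 + (-1)^2 + 4^2
= 4 + 1 + 16
= 21


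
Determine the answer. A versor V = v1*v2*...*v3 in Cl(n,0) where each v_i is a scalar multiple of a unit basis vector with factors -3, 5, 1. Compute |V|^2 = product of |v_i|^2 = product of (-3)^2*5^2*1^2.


Each vector v_i has |v_i|^2 = s_i^2
Squared scales: (-3)^2 = 9, 5^2 = 25, 1^2 = 1
|V|^2 = 9 * 25 * 1
= 225


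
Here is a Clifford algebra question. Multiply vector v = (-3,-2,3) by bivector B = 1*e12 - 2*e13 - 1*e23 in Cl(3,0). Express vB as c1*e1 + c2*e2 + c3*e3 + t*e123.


vB has grade-1 (vector) and grade-3 (trivector) parts: vB = (v _| B) + (v ^ B).
Vector part <vB>_1:
  e1: -v2*b12 - v3*b13 = -(-2)*(1) - (3)*(-2) = 8
  e2: v1*b12 - v3*b23 = (-3)*(1) - (3)*(-1) = 0
  e3: v1*b13 + v2*b23 = (-3)*(-2) + (-2)*(-1) = 8
Trivector part <vB>_3:
  e123: v1*b23 - v2*b13 + v3*b12 = (-3)*(-1) - (-2)*(-2) + (3)*(1) = 2
vB = 8*e1 + 0*e2 + 8*e3 + 2*e123


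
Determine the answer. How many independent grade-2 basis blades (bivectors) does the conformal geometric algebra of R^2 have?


The conformal model of R^2 uses Cl(3,1) with m = 2 + 2 = 4 generators.
Number of grade-2 blades = C(m, 2) = C(4, 2)
= 4*3/2 = 6


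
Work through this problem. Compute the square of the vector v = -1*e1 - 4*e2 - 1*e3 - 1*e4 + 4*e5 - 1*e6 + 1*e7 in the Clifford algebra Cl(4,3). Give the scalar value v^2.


v^2 = sum of c_i^2 * e_i^2
Positive signature terms (e_i^2 = +1): (-1)^2 + (-4)^2 + (-1)^2 + (-1)^2 = 19
Negative signature terms (e_j^2 = -1): 4^2 + (-1)^2 + 1^2 = 18
v^2 = 19 - 18 = 1


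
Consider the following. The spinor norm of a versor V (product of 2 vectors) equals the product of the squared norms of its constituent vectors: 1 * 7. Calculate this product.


Spinor norm N(V) = |v1|^2 * |v2|^2 * ... * |v2|^2
= 1 * 7
Running product: 1, 7
N(V) = 7


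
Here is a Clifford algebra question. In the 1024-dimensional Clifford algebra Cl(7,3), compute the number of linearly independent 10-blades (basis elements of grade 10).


Number of grade-k basis blades in Cl(p,q) with n = p + q is C(n, k).
n = 7 + 3 = 10
C(10, 10) = 10! / (10! * 0!)
= 3628800 / (3628800 * 1)
= 1


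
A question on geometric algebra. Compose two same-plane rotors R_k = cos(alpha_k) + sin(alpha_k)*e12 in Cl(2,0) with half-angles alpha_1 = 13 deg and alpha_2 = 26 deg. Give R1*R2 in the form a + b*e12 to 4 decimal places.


Same-plane rotors commute and their half-angles add:
R1*R2 = cos(a1 + a2) + sin(a1 + a2)*e12.
a1 + a2 = 13 + 26 = 39 deg
cos(39 deg) = 0.7771
sin(39 deg) = 0.6293
R1*R2 = 0.7771 + 0.6293*e12


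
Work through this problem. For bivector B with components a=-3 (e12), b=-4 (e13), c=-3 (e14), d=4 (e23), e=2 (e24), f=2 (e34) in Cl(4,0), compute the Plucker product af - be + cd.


Plucker relation: af - be + cd
a*f = (-3)*2 = -6
b*e = (-4)*2 = -8
c*d = (-3)*4 = -12
af - be + cd = -6 - (-8) + (-12)
= -10


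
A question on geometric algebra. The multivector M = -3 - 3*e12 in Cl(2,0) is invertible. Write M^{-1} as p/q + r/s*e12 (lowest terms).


M = -3 - 3*e12, where e12^2 = -1.
Since M commutes with its reverse ~M = a - b*e12, M * ~M = a^2 - b^2*e12^2 = a^2 + b^2.
So M^{-1} = ~M / (a^2 + b^2) = (a - b*e12)/(a^2 + b^2).
a^2 + b^2 = 9 + 9 = 18
Scalar part = -3/18 = -1/6
Bivector coeff = 3/18 = 1/6
M^{-1} = -1/6 + 1/6*e12


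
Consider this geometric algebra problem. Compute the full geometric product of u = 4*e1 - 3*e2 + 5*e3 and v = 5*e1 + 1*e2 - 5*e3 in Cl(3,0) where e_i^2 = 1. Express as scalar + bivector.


In Cl(3,0): e_i^2 = 1, e_ie_j = -e_je_i for i != j.
Scalar part = u . v = 4*5 + (-3)*1 + 5*(-5)
= 20 + (-3) + (-25) = -8
e12 coeff = 4*1 - (-3)*5 = 4 - (-15) = 19
e13 coeff = 4*(-5) - 5*5 = -20 - 25 = -45
e23 coeff = (-3)*(-5) - 5*1 = 15 - 5 = 10
uv = -8 + 19*e12 - 45*e13 + 10*e23


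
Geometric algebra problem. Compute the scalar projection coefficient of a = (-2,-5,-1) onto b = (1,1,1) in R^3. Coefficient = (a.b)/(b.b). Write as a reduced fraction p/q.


Projection coefficient = (a . b) / (b . b)
a . b = (-2)*1 + (-5)*1 + (-1)*1
= -2 + (-5) + (-1) = -8
b . b = 1^2 + 1^2 + 1^2
= 1 + 1 + 1 = 3
Coefficient = -8/3
In lowest terms: -8/3


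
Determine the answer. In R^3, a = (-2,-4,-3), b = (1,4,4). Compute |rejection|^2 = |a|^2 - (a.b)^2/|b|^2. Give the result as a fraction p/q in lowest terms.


|a|^2 = (-2)^2 + (-4)^2 + (-3)^2 = 29
|b|^2 = 1^2 + 4^2 + 4^2 = 33
a . b = (-2)*1 + (-4)*4 + (-3)*4 = -30
(a.b)^2 = (-30)^2 = 900
|rej|^2 = 29 - 900/33
= (957 - 900)/33
= 57/33
In lowest terms: 19/11


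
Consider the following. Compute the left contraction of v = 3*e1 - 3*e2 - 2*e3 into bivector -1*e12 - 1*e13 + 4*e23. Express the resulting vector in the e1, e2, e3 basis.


Left contraction v _| B = <vB>_1 (grade-1 part of the geometric product vB).
Using e1_|e12 = e2, e2_|e12 = -e1, e1_|e13 = e3, e3_|e13 = -e1, e2_|e23 = e3, e3_|e23 = -e2:
e1 coeff: -v2*b12 - v3*b13 = -(-3)*(-1) - (-2)*(-1) = -5
e2 coeff: v1*b12 - v3*b23 = (3)*(-1) - (-2)*(4) = 5
e3 coeff: v1*b13 + v2*b23 = (3)*(-1) + (-3)*(4) = -15
v _| B = -5*e1 + 5*e2 - 15*e3


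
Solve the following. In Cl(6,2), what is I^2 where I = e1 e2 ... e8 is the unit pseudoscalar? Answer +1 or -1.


The pseudoscalar I = e1...e_n (product of all n generators) of Cl(p,q) satisfies I^2 = (-1)^(q + n(n-1)/2).
p = 6, q = 2, n = p + q = 8
n(n-1)/2 = 8 * 7 / 2 = 28
Exponent = q + n(n-1)/2 = 2 + 28 = 30
I^2 = (-1)^30 = +1


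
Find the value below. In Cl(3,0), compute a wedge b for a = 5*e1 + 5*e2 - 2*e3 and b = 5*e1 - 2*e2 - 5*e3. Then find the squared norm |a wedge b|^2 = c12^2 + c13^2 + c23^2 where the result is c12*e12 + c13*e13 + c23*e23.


a wedge b = (a1*b2 - a2*b1)*e12 + (a1*b3 - a3*b1)*e13 + (a2*b3 - a3*b2)*e23
e12 coeff: 5*(-2) - 5*5 = -10 - 25 = -35
e13 coeff: 5*(-5) - (-2)*5 = -25 - (-10) = -15
e23 coeff: 5*(-5) - (-2)*(-2) = -25 - 4 = -29
|a wedge b|^2 = (-35)^2 + (-15)^2 + (-29)^2
= 1225 + 225 + 841
= 2291


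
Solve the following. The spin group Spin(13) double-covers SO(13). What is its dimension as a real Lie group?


Spin(n) double-covers SO(n); both have Lie algebra so(n) of dimension n(n-1)/2.
n = 13
n(n-1) = 13 * 12 = 156
dim Spin(13) = 156/2 = 78


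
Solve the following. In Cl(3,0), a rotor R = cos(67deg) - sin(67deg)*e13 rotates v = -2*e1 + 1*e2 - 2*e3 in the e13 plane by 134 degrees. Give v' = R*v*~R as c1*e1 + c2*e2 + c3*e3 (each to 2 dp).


Rotor R = cos(67deg) - sin(67deg)*e13
Rotation angle theta = 2 * 67 = 134 degrees in the e13 plane (e1 -> e3).
The component perpendicular to the plane (e2) is invariant: v'_2 = v2 = 1.00
cos(134deg) = -0.6947, sin(134deg) = 0.7193
v'_1 = v1*cos(theta) - v3*sin(theta) = -2*(-0.6947) - (-2)*0.7193 = 2.83
v'_3 = v1*sin(theta) + v3*cos(theta) = -2*0.7193 + (-2)*(-0.6947) = -0.05
v' = 2.83*e1 + 1.00*e2 - 0.05*e3
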